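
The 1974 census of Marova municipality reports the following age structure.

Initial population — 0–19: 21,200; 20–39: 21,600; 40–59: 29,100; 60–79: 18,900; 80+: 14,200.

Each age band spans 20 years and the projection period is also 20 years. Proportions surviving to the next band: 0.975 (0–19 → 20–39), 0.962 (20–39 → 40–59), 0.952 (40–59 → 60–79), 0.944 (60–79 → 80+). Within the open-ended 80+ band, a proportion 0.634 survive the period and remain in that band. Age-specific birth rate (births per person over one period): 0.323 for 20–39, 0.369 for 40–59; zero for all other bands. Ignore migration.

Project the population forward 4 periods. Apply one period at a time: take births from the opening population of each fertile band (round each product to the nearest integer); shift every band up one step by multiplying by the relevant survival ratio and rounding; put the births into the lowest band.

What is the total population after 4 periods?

99577

Call the groups 1 to 5, youngest first.
After projecting period 1:
Births: 21600 × 0.323 = 6977, 29100 × 0.369 = 10738 → 17715
Group 2: 21200 × 0.975 = 20670
Group 3: 21600 × 0.962 = 20779
Group 4: 29100 × 0.952 = 27703
Group 5: 18900 × 0.944 + 14200 × 0.634 = 17842 + 9003 = 26845
Population now: 0–19=17715, 20–39=20670, 40–59=20779, 60–79=27703, 80+=26845
After projecting period 2:
Births: 20670 × 0.323 = 6676, 20779 × 0.369 = 7667 → 14343
Group 2: 17715 × 0.975 = 17272
Group 3: 20670 × 0.962 = 19885
Group 4: 20779 × 0.952 = 19782
Group 5: 27703 × 0.944 + 26845 × 0.634 = 26152 + 17020 = 43172
Population now: 0–19=14343, 20–39=17272, 40–59=19885, 60–79=19782, 80+=43172
After projecting period 3:
Births: 17272 × 0.323 = 5579, 19885 × 0.369 = 7338 → 12917
Group 2: 14343 × 0.975 = 13984
Group 3: 17272 × 0.962 = 16616
Group 4: 19885 × 0.952 = 18931
Group 5: 19782 × 0.944 + 43172 × 0.634 = 18674 + 27371 = 46045
Population now: 0–19=12917, 20–39=13984, 40–59=16616, 60–79=18931, 80+=46045
After projecting period 4:
Births: 13984 × 0.323 = 4517, 16616 × 0.369 = 6131 → 10648
Group 2: 12917 × 0.975 = 12594
Group 3: 13984 × 0.962 = 13453
Group 4: 16616 × 0.952 = 15818
Group 5: 18931 × 0.944 + 46045 × 0.634 = 17871 + 29193 = 47064
Population now: 0–19=10648, 20–39=12594, 40–59=13453, 60–79=15818, 80+=47064
Total after period 4: 10648 + 12594 + 13453 + 15818 + 47064 = 99577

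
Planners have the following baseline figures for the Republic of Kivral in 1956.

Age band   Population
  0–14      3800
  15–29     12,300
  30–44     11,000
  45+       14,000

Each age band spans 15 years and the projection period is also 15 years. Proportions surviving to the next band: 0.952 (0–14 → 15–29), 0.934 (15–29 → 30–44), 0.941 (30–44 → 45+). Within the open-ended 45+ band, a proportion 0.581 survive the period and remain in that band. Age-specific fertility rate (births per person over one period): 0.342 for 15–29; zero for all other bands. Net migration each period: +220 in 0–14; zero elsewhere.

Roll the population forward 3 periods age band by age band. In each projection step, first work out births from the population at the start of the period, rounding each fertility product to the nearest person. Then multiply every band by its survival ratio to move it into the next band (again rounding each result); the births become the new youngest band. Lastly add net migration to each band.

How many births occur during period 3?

1442

After projecting period 1:
Births: 12300 × 0.342 = 4207
15–29: 3800 × 0.952 = 3618
30–44: 12300 × 0.934 = 11488
45+: 11000 × 0.941 + 14000 × 0.581 = 10351 + 8134 = 18485
Net migration: 0–14 + 220 → 4427
End of period: [4427, 3618, 11488, 18485]
After projecting period 2:
Births: 3618 × 0.342 = 1237
15–29: 4427 × 0.952 = 4215
30–44: 3618 × 0.934 = 3379
45+: 11488 × 0.941 + 18485 × 0.581 = 10810 + 10740 = 21550
Net migration: 0–14 + 220 → 1457
End of period: [1457, 4215, 3379, 21550]
After projecting period 3:
Births: 4215 × 0.342 = 1442
15–29: 1457 × 0.952 = 1387
30–44: 4215 × 0.934 = 3937
45+: 3379 × 0.941 + 21550 × 0.581 = 3180 + 12521 = 15701
Net migration: 0–14 + 220 → 1662
End of period: [1662, 1387, 3937, 15701]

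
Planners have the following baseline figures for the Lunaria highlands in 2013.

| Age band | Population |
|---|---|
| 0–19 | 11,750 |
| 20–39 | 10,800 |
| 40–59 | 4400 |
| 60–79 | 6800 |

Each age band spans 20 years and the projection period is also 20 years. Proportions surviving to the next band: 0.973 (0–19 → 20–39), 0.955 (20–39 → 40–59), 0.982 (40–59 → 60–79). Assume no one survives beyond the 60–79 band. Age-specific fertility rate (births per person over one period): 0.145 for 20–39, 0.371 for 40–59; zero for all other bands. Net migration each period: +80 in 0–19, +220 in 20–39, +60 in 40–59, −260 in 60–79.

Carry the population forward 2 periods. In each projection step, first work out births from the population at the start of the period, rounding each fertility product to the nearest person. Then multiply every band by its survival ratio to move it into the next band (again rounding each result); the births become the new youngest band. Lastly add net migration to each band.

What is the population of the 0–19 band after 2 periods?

Let group 1 be 0–19 through group 4 = 60–79.
Period 1:
Births: 10800 * 0.145 = 1566  |  4400 * 0.371 = 1632 — total 3198
Group 2: 11750 * 0.973 = 11433
Group 3: 10800 * 0.955 = 10314
Group 4: 4400 * 0.982 = 4321
Net migration: Group 1 + 80 → 3278; Group 2 + 220 → 11653; Group 3 + 60 → 10374; Group 4 − 260 → 4061
End of period: [3278, 11653, 10374, 4061]
Period 2:
Births: 11653 * 0.145 = 1690  |  10374 * 0.371 = 3849 — total 5539
Group 2: 3278 * 0.973 = 3189
Group 3: 11653 * 0.955 = 11129
Group 4: 10374 * 0.982 = 10187
Net migration: Group 1 + 80 → 5619; Group 2 + 220 → 3409; Group 3 + 60 → 11189; Group 4 − 260 → 9927
End of period: [5619, 3409, 11189, 9927]

5619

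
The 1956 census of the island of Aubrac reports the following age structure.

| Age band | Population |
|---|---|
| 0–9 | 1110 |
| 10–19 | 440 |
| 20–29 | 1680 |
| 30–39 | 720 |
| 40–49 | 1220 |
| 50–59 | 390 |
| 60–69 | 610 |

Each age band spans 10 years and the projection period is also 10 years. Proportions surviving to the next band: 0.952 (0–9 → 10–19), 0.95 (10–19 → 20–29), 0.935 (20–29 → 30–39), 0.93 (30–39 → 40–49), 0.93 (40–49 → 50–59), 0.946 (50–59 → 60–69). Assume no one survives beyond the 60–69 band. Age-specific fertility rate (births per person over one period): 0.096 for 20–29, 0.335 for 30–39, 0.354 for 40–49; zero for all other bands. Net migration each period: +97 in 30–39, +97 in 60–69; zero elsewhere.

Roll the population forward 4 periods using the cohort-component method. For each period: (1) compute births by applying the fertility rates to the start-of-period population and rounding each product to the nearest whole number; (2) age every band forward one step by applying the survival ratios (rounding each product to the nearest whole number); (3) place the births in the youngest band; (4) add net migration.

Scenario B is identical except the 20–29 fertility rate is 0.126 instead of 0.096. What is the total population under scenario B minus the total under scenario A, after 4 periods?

— Period 1 —
Births: 1680 × 0.096 = 161, 720 × 0.335 = 241, 1220 × 0.354 = 432 — total 834
10–19: 1110 × 0.952 = 1057
20–29: 440 × 0.95 = 418
30–39: 1680 × 0.935 = 1571
40–49: 720 × 0.93 = 670
50–59: 1220 × 0.93 = 1135
60–69: 390 × 0.946 = 369
Net migration: 30–39 + 97 → 1668; 60–69 + 97 → 466
Population now: 0–9=834, 10–19=1057, 20–29=418, 30–39=1668, 40–49=670, 50–59=1135, 60–69=466
— Period 2 —
Births: 418 × 0.096 = 40, 1668 × 0.335 = 559, 670 × 0.354 = 237 — total 836
10–19: 834 × 0.952 = 794
20–29: 1057 × 0.95 = 1004
30–39: 418 × 0.935 = 391
40–49: 1668 × 0.93 = 1551
50–59: 670 × 0.93 = 623
60–69: 1135 × 0.946 = 1074
Net migration: 30–39 + 97 → 488; 60–69 + 97 → 1171
Population now: 0–9=836, 10–19=794, 20–29=1004, 30–39=488, 40–49=1551, 50–59=623, 60–69=1171
— Period 3 —
Births: 1004 × 0.096 = 96, 488 × 0.335 = 163, 1551 × 0.354 = 549 — total 808
10–19: 836 × 0.952 = 796
20–29: 794 × 0.95 = 754
30–39: 1004 × 0.935 = 939
40–49: 488 × 0.93 = 454
50–59: 1551 × 0.93 = 1442
60–69: 623 × 0.946 = 589
Net migration: 30–39 + 97 → 1036; 60–69 + 97 → 686
Population now: 0–9=808, 10–19=796, 20–29=754, 30–39=1036, 40–49=454, 50–59=1442, 60–69=686
— Period 4 —
Births: 754 × 0.096 = 72, 1036 × 0.335 = 347, 454 × 0.354 = 161 — total 580
10–19: 808 × 0.952 = 769
20–29: 796 × 0.95 = 756
30–39: 754 × 0.935 = 705
40–49: 1036 × 0.93 = 963
50–59: 454 × 0.93 = 422
60–69: 1442 × 0.946 = 1364
Net migration: 30–39 + 97 → 802; 60–69 + 97 → 1461
Population now: 0–9=580, 10–19=769, 20–29=756, 30–39=802, 40–49=963, 50–59=422, 60–69=1461
Scenario A total after 4 periods: 5753
Scenario B projection —
— Period 1 —
Births: 1680 × 0.126 = 212, 720 × 0.335 = 241, 1220 × 0.354 = 432 — total 885
10–19: 1110 × 0.952 = 1057
20–29: 440 × 0.95 = 418
30–39: 1680 × 0.935 = 1571
40–49: 720 × 0.93 = 670
50–59: 1220 × 0.93 = 1135
60–69: 390 × 0.946 = 369
Net migration: 30–39 + 97 → 1668; 60–69 + 97 → 466
Population now: 0–9=885, 10–19=1057, 20–29=418, 30–39=1668, 40–49=670, 50–59=1135, 60–69=466
— Period 2 —
Births: 418 × 0.126 = 53, 1668 × 0.335 = 559, 670 × 0.354 = 237 — total 849
10–19: 885 × 0.952 = 843
20–29: 1057 × 0.95 = 1004
30–39: 418 × 0.935 = 391
40–49: 1668 × 0.93 = 1551
50–59: 670 × 0.93 = 623
60–69: 1135 × 0.946 = 1074
Net migration: 30–39 + 97 → 488; 60–69 + 97 → 1171
Population now: 0–9=849, 10–19=843, 20–29=1004, 30–39=488, 40–49=1551, 50–59=623, 60–69=1171
— Period 3 —
Births: 1004 × 0.126 = 127, 488 × 0.335 = 163, 1551 × 0.354 = 549 — total 839
10–19: 849 × 0.952 = 808
20–29: 843 × 0.95 = 801
30–39: 1004 × 0.935 = 939
40–49: 488 × 0.93 = 454
50–59: 1551 × 0.93 = 1442
60–69: 623 × 0.946 = 589
Net migration: 30–39 + 97 → 1036; 60–69 + 97 → 686
Population now: 0–9=839, 10–19=808, 20–29=801, 30–39=1036, 40–49=454, 50–59=1442, 60–69=686
— Period 4 —
Births: 801 × 0.126 = 101, 1036 × 0.335 = 347, 454 × 0.354 = 161 — total 609
10–19: 839 × 0.952 = 799
20–29: 808 × 0.95 = 768
30–39: 801 × 0.935 = 749
40–49: 1036 × 0.93 = 963
50–59: 454 × 0.93 = 422
60–69: 1442 × 0.946 = 1364
Net migration: 30–39 + 97 → 846; 60–69 + 97 → 1461
Population now: 0–9=609, 10–19=799, 20–29=768, 30–39=846, 40–49=963, 50–59=422, 60–69=1461
Scenario B total after 4 periods: 5868
Difference B − A = 5868 − 5753 = 115

115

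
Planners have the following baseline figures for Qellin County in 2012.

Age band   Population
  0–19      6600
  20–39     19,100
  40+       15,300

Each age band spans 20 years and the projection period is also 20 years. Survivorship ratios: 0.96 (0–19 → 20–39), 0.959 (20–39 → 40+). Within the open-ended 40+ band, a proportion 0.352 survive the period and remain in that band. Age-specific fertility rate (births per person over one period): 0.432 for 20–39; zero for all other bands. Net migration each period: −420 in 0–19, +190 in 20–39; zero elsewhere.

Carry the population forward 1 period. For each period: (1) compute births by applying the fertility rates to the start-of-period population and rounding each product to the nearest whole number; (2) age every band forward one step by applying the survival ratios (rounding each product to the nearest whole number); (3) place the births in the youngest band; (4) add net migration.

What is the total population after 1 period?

38060

Let group 1 be 0–19 through group 3 = 40+.
After projecting period 1:
Births: 19100 × 0.432 = 8251
Group 2: 6600 × 0.96 = 6336
Group 3: 19100 × 0.959 + 15300 × 0.352 = 18317 + 5386 = 23703
Net migration: Group 1 − 420 → 7831; Group 2 + 190 → 6526
End of period: [7831, 6526, 23703]
Total after period 1: 7831 + 6526 + 23703 = 38060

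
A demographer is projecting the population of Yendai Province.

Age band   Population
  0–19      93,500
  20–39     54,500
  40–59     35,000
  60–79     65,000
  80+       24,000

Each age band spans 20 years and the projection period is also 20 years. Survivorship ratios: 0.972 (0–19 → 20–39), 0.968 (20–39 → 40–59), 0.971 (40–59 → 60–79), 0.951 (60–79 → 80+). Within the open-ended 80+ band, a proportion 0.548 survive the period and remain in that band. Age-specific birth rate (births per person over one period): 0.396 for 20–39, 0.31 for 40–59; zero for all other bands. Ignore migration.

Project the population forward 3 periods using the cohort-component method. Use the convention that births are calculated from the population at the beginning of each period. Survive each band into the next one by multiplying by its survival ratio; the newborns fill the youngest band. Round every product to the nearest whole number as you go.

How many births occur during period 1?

(Bands numbered youngest = 1 to oldest = 5.)
After projecting period 1:
Births: 54500 × 0.396 = 21582 ; 35000 × 0.31 = 10850 → total 32432
Band 2: 93500 × 0.972 = 90882
Band 3: 54500 × 0.968 = 52756
Band 4: 35000 × 0.971 = 33985
Band 5: 65000 × 0.951 + 24000 × 0.548 = 61815 + 13152 = 74967
Population now: 0–19=32432, 20–39=90882, 40–59=52756, 60–79=33985, 80+=74967

32432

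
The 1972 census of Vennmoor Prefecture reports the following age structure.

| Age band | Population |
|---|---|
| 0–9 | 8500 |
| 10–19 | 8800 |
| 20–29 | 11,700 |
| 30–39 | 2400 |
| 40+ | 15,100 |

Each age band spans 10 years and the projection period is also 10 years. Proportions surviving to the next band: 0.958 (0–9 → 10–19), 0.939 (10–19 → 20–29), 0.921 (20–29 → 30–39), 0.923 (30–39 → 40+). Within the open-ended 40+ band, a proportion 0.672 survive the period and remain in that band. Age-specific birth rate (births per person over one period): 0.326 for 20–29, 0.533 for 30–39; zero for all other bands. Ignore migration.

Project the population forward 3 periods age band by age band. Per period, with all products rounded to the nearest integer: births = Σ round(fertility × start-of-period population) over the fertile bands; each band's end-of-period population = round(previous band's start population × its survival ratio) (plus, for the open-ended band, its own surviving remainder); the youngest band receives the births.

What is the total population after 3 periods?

45546

After projecting period 1:
Births: 11700 × 0.326 = 3814, 2400 × 0.533 = 1279 → total 5093
10–19: 8500 × 0.958 = 8143
20–29: 8800 × 0.939 = 8263
30–39: 11700 × 0.921 = 10776
40+: 2400 × 0.923 + 15100 × 0.672 = 2215 + 10147 = 12362
End of period: [5093, 8143, 8263, 10776, 12362]
After projecting period 2:
Births: 8263 × 0.326 = 2694, 10776 × 0.533 = 5744 → total 8438
10–19: 5093 × 0.958 = 4879
20–29: 8143 × 0.939 = 7646
30–39: 8263 × 0.921 = 7610
40+: 10776 × 0.923 + 12362 × 0.672 = 9946 + 8307 = 18253
End of period: [8438, 4879, 7646, 7610, 18253]
After projecting period 3:
Births: 7646 × 0.326 = 2493, 7610 × 0.533 = 4056 → total 6549
10–19: 8438 × 0.958 = 8084
20–29: 4879 × 0.939 = 4581
30–39: 7646 × 0.921 = 7042
40+: 7610 × 0.923 + 18253 × 0.672 = 7024 + 12266 = 19290
End of period: [6549, 8084, 4581, 7042, 19290]
Total after period 3: 6549 + 8084 + 4581 + 7042 + 19290 = 45546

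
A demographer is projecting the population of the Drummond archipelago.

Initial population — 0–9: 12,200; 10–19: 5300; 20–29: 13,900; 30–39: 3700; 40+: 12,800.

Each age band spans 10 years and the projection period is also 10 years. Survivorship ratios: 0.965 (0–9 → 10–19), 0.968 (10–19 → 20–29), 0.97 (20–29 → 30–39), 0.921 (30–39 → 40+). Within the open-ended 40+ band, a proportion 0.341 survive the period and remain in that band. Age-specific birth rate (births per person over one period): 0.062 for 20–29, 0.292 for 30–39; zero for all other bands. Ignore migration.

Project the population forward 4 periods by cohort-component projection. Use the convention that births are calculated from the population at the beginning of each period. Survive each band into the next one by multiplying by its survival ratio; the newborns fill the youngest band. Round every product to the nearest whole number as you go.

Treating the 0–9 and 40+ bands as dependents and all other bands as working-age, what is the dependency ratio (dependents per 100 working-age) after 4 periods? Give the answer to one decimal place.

Call the groups 1 to 5, youngest first.
After projecting period 1:
Births: 13900 * 0.062 = 862 ; 3700 * 0.292 = 1080 — total 1942
Group 2: 12200 * 0.965 = 11773
Group 3: 5300 * 0.968 = 5130
Group 4: 13900 * 0.97 = 13483
Group 5: 3700 * 0.921 + 12800 * 0.341 = 3408 + 4365 = 7773
Giving 1942 / 11773 / 5130 / 13483 / 7773.
After projecting period 2:
Births: 5130 * 0.062 = 318 ; 13483 * 0.292 = 3937 — total 4255
Group 2: 1942 * 0.965 = 1874
Group 3: 11773 * 0.968 = 11396
Group 4: 5130 * 0.97 = 4976
Group 5: 13483 * 0.921 + 7773 * 0.341 = 12418 + 2651 = 15069
Giving 4255 / 1874 / 11396 / 4976 / 15069.
After projecting period 3:
Births: 11396 * 0.062 = 707 ; 4976 * 0.292 = 1453 — total 2160
Group 2: 4255 * 0.965 = 4106
Group 3: 1874 * 0.968 = 1814
Group 4: 11396 * 0.97 = 11054
Group 5: 4976 * 0.921 + 15069 * 0.341 = 4583 + 5139 = 9722
Giving 2160 / 4106 / 1814 / 11054 / 9722.
After projecting period 4:
Births: 1814 * 0.062 = 112 ; 11054 * 0.292 = 3228 — total 3340
Group 2: 2160 * 0.965 = 2084
Group 3: 4106 * 0.968 = 3975
Group 4: 1814 * 0.97 = 1760
Group 5: 11054 * 0.921 + 9722 * 0.341 = 10181 + 3315 = 13496
Giving 3340 / 2084 / 3975 / 1760 / 13496.
Dependents (band 0–9 + band 40+) = 3340 + 13496 = 16836; working-age = 7819; ratio = 16836/7819 × 100 = 215.3

215.3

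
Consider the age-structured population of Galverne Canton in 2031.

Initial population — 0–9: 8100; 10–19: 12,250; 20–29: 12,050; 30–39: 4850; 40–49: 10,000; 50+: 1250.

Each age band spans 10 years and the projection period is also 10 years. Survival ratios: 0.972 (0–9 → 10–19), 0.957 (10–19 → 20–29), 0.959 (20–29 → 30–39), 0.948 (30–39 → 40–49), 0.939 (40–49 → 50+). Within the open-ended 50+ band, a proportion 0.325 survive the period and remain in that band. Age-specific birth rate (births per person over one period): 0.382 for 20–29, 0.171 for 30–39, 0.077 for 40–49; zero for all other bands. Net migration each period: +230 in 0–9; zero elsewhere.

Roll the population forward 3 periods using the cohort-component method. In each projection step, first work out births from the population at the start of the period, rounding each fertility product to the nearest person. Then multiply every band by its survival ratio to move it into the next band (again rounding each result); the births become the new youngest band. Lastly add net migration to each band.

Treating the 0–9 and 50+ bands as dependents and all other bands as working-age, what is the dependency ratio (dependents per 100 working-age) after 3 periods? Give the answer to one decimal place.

60.6

[period 1]
Births: 12050 * 0.382 = 4603, 4850 * 0.171 = 829, 10000 * 0.077 = 770 ⇒ total 6202
10–19: 8100 * 0.972 = 7873
20–29: 12250 * 0.957 = 11723
30–39: 12050 * 0.959 = 11556
40–49: 4850 * 0.948 = 4598
50+: 10000 * 0.939 + 1250 * 0.325 = 9390 + 406 = 9796
Net migration: 0–9 + 230 → 6432
End of period: [6432, 7873, 11723, 11556, 4598, 9796]
[period 2]
Births: 11723 * 0.382 = 4478, 11556 * 0.171 = 1976, 4598 * 0.077 = 354 ⇒ total 6808
10–19: 6432 * 0.972 = 6252
20–29: 7873 * 0.957 = 7534
30–39: 11723 * 0.959 = 11242
40–49: 11556 * 0.948 = 10955
50+: 4598 * 0.939 + 9796 * 0.325 = 4318 + 3184 = 7502
Net migration: 0–9 + 230 → 7038
End of period: [7038, 6252, 7534, 11242, 10955, 7502]
[period 3]
Births: 7534 * 0.382 = 2878, 11242 * 0.171 = 1922, 10955 * 0.077 = 844 ⇒ total 5644
10–19: 7038 * 0.972 = 6841
20–29: 6252 * 0.957 = 5983
30–39: 7534 * 0.959 = 7225
40–49: 11242 * 0.948 = 10657
50+: 10955 * 0.939 + 7502 * 0.325 = 10287 + 2438 = 12725
Net migration: 0–9 + 230 → 5874
End of period: [5874, 6841, 5983, 7225, 10657, 12725]
Dependents (band 0–9 + band 50+) = 5874 + 12725 = 18599; working-age = 30706; ratio = 18599/30706 × 100 = 60.6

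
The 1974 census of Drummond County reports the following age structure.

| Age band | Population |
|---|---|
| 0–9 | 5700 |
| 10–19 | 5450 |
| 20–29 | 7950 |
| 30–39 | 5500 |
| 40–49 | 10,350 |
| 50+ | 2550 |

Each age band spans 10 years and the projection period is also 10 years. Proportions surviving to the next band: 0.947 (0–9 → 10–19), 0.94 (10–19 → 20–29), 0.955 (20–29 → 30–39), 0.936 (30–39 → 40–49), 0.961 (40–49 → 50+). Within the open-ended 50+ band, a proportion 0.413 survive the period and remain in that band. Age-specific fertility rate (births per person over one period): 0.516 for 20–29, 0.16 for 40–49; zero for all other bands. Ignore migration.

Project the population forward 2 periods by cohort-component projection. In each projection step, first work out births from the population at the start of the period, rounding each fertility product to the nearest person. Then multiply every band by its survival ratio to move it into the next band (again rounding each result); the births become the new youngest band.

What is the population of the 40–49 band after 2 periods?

7106

— Period 1 —
Births: 7950 × 0.516 = 4102, 10350 × 0.16 = 1656 → total 5758
10–19: 5700 × 0.947 = 5398
20–29: 5450 × 0.94 = 5123
30–39: 7950 × 0.955 = 7592
40–49: 5500 × 0.936 = 5148
50+: 10350 × 0.961 + 2550 × 0.413 = 9946 + 1053 = 10999
Population now: 0–9=5758, 10–19=5398, 20–29=5123, 30–39=7592, 40–49=5148, 50+=10999
— Period 2 —
Births: 5123 × 0.516 = 2643, 5148 × 0.16 = 824 → total 3467
10–19: 5758 × 0.947 = 5453
20–29: 5398 × 0.94 = 5074
30–39: 5123 × 0.955 = 4892
40–49: 7592 × 0.936 = 7106
50+: 5148 × 0.961 + 10999 × 0.413 = 4947 + 4543 = 9490
Population now: 0–9=3467, 10–19=5453, 20–29=5074, 30–39=4892, 40–49=7106, 50+=9490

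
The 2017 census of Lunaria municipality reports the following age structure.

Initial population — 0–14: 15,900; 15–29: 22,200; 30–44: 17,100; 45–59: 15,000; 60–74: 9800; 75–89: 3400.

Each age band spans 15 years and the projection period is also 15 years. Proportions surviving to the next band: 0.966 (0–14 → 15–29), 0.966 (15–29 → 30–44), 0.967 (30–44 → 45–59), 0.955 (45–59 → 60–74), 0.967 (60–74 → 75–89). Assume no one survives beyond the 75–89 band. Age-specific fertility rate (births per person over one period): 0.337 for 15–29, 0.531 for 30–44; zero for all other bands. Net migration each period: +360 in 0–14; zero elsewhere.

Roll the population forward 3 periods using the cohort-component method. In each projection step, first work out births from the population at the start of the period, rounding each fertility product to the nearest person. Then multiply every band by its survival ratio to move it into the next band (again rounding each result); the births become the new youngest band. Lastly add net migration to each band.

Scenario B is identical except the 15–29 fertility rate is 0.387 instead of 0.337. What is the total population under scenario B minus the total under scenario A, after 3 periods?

3010

[period 1]
Births: 22200 * 0.337 = 7481 ; 17100 * 0.531 = 9080 ⇒ total 16561
15–29: 15900 * 0.966 = 15359
30–44: 22200 * 0.966 = 21445
45–59: 17100 * 0.967 = 16536
60–74: 15000 * 0.955 = 14325
75–89: 9800 * 0.967 = 9477
Net migration: 0–14 + 360 → 16921
End of period: [16921, 15359, 21445, 16536, 14325, 9477]
[period 2]
Births: 15359 * 0.337 = 5176 ; 21445 * 0.531 = 11387 ⇒ total 16563
15–29: 16921 * 0.966 = 16346
30–44: 15359 * 0.966 = 14837
45–59: 21445 * 0.967 = 20737
60–74: 16536 * 0.955 = 15792
75–89: 14325 * 0.967 = 13852
Net migration: 0–14 + 360 → 16923
End of period: [16923, 16346, 14837, 20737, 15792, 13852]
[period 3]
Births: 16346 * 0.337 = 5509 ; 14837 * 0.531 = 7878 ⇒ total 13387
15–29: 16923 * 0.966 = 16348
30–44: 16346 * 0.966 = 15790
45–59: 14837 * 0.967 = 14347
60–74: 20737 * 0.955 = 19804
75–89: 15792 * 0.967 = 15271
Net migration: 0–14 + 360 → 13747
End of period: [13747, 16348, 15790, 14347, 19804, 15271]
Scenario A total after 3 periods: 95307
Scenario B projection —
[period 1]
Births: 22200 * 0.387 = 8591 ; 17100 * 0.531 = 9080 ⇒ total 17671
15–29: 15900 * 0.966 = 15359
30–44: 22200 * 0.966 = 21445
45–59: 17100 * 0.967 = 16536
60–74: 15000 * 0.955 = 14325
75–89: 9800 * 0.967 = 9477
Net migration: 0–14 + 360 → 18031
End of period: [18031, 15359, 21445, 16536, 14325, 9477]
[period 2]
Births: 15359 * 0.387 = 5944 ; 21445 * 0.531 = 11387 ⇒ total 17331
15–29: 18031 * 0.966 = 17418
30–44: 15359 * 0.966 = 14837
45–59: 21445 * 0.967 = 20737
60–74: 16536 * 0.955 = 15792
75–89: 14325 * 0.967 = 13852
Net migration: 0–14 + 360 → 17691
End of period: [17691, 17418, 14837, 20737, 15792, 13852]
[period 3]
Births: 17418 * 0.387 = 6741 ; 14837 * 0.531 = 7878 ⇒ total 14619
15–29: 17691 * 0.966 = 17090
30–44: 17418 * 0.966 = 16826
45–59: 14837 * 0.967 = 14347
60–74: 20737 * 0.955 = 19804
75–89: 15792 * 0.967 = 15271
Net migration: 0–14 + 360 → 14979
End of period: [14979, 17090, 16826, 14347, 19804, 15271]
Scenario B total after 3 periods: 98317
Difference B − A = 98317 − 95307 = 3010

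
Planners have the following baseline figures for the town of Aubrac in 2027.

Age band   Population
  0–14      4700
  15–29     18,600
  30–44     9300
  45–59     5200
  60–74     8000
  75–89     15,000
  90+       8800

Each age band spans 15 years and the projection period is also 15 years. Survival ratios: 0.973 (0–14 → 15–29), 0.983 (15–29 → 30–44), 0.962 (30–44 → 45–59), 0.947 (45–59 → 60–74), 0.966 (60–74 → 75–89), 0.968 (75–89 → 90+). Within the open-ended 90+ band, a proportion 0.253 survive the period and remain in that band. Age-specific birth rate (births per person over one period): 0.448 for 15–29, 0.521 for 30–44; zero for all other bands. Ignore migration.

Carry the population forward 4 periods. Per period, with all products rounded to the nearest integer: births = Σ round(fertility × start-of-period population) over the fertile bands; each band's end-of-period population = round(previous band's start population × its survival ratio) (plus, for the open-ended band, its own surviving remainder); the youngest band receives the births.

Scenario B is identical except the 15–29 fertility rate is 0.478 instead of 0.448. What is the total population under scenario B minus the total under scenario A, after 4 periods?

1951

— Period 1 —
Births: 18600 * 0.448 = 8333 ; 9300 * 0.521 = 4845 — total 13178
15–29: 4700 * 0.973 = 4573
30–44: 18600 * 0.983 = 18284
45–59: 9300 * 0.962 = 8947
60–74: 5200 * 0.947 = 4924
75–89: 8000 * 0.966 = 7728
90+: 15000 * 0.968 + 8800 * 0.253 = 14520 + 2226 = 16746
Population now: 0–14=13178, 15–29=4573, 30–44=18284, 45–59=8947, 60–74=4924, 75–89=7728, 90+=16746
— Period 2 —
Births: 4573 * 0.448 = 2049 ; 18284 * 0.521 = 9526 — total 11575
15–29: 13178 * 0.973 = 12822
30–44: 4573 * 0.983 = 4495
45–59: 18284 * 0.962 = 17589
60–74: 8947 * 0.947 = 8473
75–89: 4924 * 0.966 = 4757
90+: 7728 * 0.968 + 16746 * 0.253 = 7481 + 4237 = 11718
Population now: 0–14=11575, 15–29=12822, 30–44=4495, 45–59=17589, 60–74=8473, 75–89=4757, 90+=11718
— Period 3 —
Births: 12822 * 0.448 = 5744 ; 4495 * 0.521 = 2342 — total 8086
15–29: 11575 * 0.973 = 11262
30–44: 12822 * 0.983 = 12604
45–59: 4495 * 0.962 = 4324
60–74: 17589 * 0.947 = 16657
75–89: 8473 * 0.966 = 8185
90+: 4757 * 0.968 + 11718 * 0.253 = 4605 + 2965 = 7570
Population now: 0–14=8086, 15–29=11262, 30–44=12604, 45–59=4324, 60–74=16657, 75–89=8185, 90+=7570
— Period 4 —
Births: 11262 * 0.448 = 5045 ; 12604 * 0.521 = 6567 — total 11612
15–29: 8086 * 0.973 = 7868
30–44: 11262 * 0.983 = 11071
45–59: 12604 * 0.962 = 12125
60–74: 4324 * 0.947 = 4095
75–89: 16657 * 0.966 = 16091
90+: 8185 * 0.968 + 7570 * 0.253 = 7923 + 1915 = 9838
Population now: 0–14=11612, 15–29=7868, 30–44=11071, 45–59=12125, 60–74=4095, 75–89=16091, 90+=9838
Scenario A total after 4 periods: 72700
Scenario B projection —
— Period 1 —
Births: 18600 * 0.478 = 8891 ; 9300 * 0.521 = 4845 — total 13736
15–29: 4700 * 0.973 = 4573
30–44: 18600 * 0.983 = 18284
45–59: 9300 * 0.962 = 8947
60–74: 5200 * 0.947 = 4924
75–89: 8000 * 0.966 = 7728
90+: 15000 * 0.968 + 8800 * 0.253 = 14520 + 2226 = 16746
Population now: 0–14=13736, 15–29=4573, 30–44=18284, 45–59=8947, 60–74=4924, 75–89=7728, 90+=16746
— Period 2 —
Births: 4573 * 0.478 = 2186 ; 18284 * 0.521 = 9526 — total 11712
15–29: 13736 * 0.973 = 13365
30–44: 4573 * 0.983 = 4495
45–59: 18284 * 0.962 = 17589
60–74: 8947 * 0.947 = 8473
75–89: 4924 * 0.966 = 4757
90+: 7728 * 0.968 + 16746 * 0.253 = 7481 + 4237 = 11718
Population now: 0–14=11712, 15–29=13365, 30–44=4495, 45–59=17589, 60–74=8473, 75–89=4757, 90+=11718
— Period 3 —
Births: 13365 * 0.478 = 6388 ; 4495 * 0.521 = 2342 — total 8730
15–29: 11712 * 0.973 = 11396
30–44: 13365 * 0.983 = 13138
45–59: 4495 * 0.962 = 4324
60–74: 17589 * 0.947 = 16657
75–89: 8473 * 0.966 = 8185
90+: 4757 * 0.968 + 11718 * 0.253 = 4605 + 2965 = 7570
Population now: 0–14=8730, 15–29=11396, 30–44=13138, 45–59=4324, 60–74=16657, 75–89=8185, 90+=7570
— Period 4 —
Births: 11396 * 0.478 = 5447 ; 13138 * 0.521 = 6845 — total 12292
15–29: 8730 * 0.973 = 8494
30–44: 11396 * 0.983 = 11202
45–59: 13138 * 0.962 = 12639
60–74: 4324 * 0.947 = 4095
75–89: 16657 * 0.966 = 16091
90+: 8185 * 0.968 + 7570 * 0.253 = 7923 + 1915 = 9838
Population now: 0–14=12292, 15–29=8494, 30–44=11202, 45–59=12639, 60–74=4095, 75–89=16091, 90+=9838
Scenario B total after 4 periods: 74651
Difference B − A = 74651 − 72700 = 1951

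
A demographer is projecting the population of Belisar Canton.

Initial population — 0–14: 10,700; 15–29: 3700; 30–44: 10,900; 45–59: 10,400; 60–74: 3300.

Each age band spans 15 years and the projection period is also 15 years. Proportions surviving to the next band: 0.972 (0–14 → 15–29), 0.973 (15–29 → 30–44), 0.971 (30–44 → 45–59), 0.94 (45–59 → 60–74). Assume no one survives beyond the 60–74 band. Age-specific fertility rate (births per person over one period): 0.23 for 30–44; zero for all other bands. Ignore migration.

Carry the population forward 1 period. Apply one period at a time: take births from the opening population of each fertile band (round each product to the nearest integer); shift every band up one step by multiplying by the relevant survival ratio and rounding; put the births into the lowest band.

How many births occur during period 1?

2507

(Bands numbered youngest = 1 to oldest = 5.)
Period 1.
Births: 10900 * 0.23 = 2507
Band 2: 10700 * 0.972 = 10400
Band 3: 3700 * 0.973 = 3600
Band 4: 10900 * 0.971 = 10584
Band 5: 10400 * 0.94 = 9776
→ [2507, 10400, 3600, 10584, 9776]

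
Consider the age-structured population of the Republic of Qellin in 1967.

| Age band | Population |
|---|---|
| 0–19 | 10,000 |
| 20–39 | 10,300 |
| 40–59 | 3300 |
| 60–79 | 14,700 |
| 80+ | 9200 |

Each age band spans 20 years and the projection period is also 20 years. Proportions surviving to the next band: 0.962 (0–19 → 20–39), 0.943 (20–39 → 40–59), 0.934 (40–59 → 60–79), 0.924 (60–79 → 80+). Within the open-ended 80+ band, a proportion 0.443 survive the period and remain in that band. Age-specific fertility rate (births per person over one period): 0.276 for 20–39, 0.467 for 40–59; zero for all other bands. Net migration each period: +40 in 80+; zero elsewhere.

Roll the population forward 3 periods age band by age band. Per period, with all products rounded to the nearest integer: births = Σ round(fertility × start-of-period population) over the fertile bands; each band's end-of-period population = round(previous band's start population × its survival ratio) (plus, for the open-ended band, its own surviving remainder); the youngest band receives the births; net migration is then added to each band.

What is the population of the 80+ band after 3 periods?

13176

After projecting period 1:
Births: 10300 × 0.276 = 2843, 3300 × 0.467 = 1541 ⇒ total 4384
20–39: 10000 × 0.962 = 9620
40–59: 10300 × 0.943 = 9713
60–79: 3300 × 0.934 = 3082
80+: 14700 × 0.924 + 9200 × 0.443 = 13583 + 4076 = 17659
Net migration: 80+ + 40 → 17699
End of period: [4384, 9620, 9713, 3082, 17699]
After projecting period 2:
Births: 9620 × 0.276 = 2655, 9713 × 0.467 = 4536 ⇒ total 7191
20–39: 4384 × 0.962 = 4217
40–59: 9620 × 0.943 = 9072
60–79: 9713 × 0.934 = 9072
80+: 3082 × 0.924 + 17699 × 0.443 = 2848 + 7841 = 10689
Net migration: 80+ + 40 → 10729
End of period: [7191, 4217, 9072, 9072, 10729]
After projecting period 3:
Births: 4217 × 0.276 = 1164, 9072 × 0.467 = 4237 ⇒ total 5401
20–39: 7191 × 0.962 = 6918
40–59: 4217 × 0.943 = 3977
60–79: 9072 × 0.934 = 8473
80+: 9072 × 0.924 + 10729 × 0.443 = 8383 + 4753 = 13136
Net migration: 80+ + 40 → 13176
End of period: [5401, 6918, 3977, 8473, 13176]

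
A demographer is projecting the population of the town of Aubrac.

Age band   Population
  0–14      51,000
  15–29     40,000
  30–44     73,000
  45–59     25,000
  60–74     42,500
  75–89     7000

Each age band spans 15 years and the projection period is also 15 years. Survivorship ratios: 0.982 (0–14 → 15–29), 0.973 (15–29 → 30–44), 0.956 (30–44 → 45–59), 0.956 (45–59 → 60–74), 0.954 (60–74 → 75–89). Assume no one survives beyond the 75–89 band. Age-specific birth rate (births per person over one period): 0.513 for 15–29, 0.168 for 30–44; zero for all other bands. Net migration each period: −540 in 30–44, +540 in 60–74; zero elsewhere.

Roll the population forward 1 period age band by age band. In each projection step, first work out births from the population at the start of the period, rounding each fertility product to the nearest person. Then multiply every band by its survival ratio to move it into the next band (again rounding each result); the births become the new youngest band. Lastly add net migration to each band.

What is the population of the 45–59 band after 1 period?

69788

Call the groups 1 to 6, youngest first.
Period 1:
Births: 40000 * 0.513 = 20520  |  73000 * 0.168 = 12264 → 32784
Group 2: 51000 * 0.982 = 50082
Group 3: 40000 * 0.973 = 38920
Group 4: 73000 * 0.956 = 69788
Group 5: 25000 * 0.956 = 23900
Group 6: 42500 * 0.954 = 40545
Net migration: Group 3 − 540 → 38380; Group 5 + 540 → 24440
Giving 32784 / 50082 / 38380 / 69788 / 24440 / 40545.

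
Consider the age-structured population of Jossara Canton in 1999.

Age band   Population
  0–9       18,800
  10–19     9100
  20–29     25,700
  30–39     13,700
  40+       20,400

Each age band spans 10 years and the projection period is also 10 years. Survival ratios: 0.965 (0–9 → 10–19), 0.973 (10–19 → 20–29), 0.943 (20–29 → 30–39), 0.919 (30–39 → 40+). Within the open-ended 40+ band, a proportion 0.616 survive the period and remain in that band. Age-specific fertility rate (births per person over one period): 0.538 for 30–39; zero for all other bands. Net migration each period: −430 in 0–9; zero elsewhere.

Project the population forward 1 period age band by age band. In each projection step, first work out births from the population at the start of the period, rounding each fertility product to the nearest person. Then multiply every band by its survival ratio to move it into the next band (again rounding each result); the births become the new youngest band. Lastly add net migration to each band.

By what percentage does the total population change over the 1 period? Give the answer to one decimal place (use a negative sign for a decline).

Period 1.
Births: 13700 × 0.538 = 7371
10–19: 18800 × 0.965 = 18142
20–29: 9100 × 0.973 = 8854
30–39: 25700 × 0.943 = 24235
40+: 13700 × 0.919 + 20400 × 0.616 = 12590 + 12566 = 25156
Net migration: 0–9 − 430 → 6941
→ [6941, 18142, 8854, 24235, 25156]
Total: 87700 → 83328; change = -4372; percentage change = -5.0%

-5.0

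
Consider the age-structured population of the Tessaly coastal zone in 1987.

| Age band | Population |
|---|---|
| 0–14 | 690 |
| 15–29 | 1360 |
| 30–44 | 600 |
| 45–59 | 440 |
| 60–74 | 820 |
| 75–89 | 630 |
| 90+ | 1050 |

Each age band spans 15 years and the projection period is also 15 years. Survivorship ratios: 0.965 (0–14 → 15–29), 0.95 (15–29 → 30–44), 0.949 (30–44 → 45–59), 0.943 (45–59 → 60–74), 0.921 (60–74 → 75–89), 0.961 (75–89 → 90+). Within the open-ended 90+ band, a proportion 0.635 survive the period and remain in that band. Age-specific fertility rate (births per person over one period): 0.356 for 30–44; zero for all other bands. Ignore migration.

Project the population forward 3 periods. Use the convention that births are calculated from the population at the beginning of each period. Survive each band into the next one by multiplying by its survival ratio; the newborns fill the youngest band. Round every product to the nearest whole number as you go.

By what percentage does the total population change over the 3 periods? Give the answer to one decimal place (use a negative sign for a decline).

Period 1.
Births: 600 * 0.356 = 214
15–29: 690 * 0.965 = 666
30–44: 1360 * 0.95 = 1292
45–59: 600 * 0.949 = 569
60–74: 440 * 0.943 = 415
75–89: 820 * 0.921 = 755
90+: 630 * 0.961 + 1050 * 0.635 = 605 + 667 = 1272
Giving 214 / 666 / 1292 / 569 / 415 / 755 / 1272.
Period 2.
Births: 1292 * 0.356 = 460
15–29: 214 * 0.965 = 207
30–44: 666 * 0.95 = 633
45–59: 1292 * 0.949 = 1226
60–74: 569 * 0.943 = 537
75–89: 415 * 0.921 = 382
90+: 755 * 0.961 + 1272 * 0.635 = 726 + 808 = 1534
Giving 460 / 207 / 633 / 1226 / 537 / 382 / 1534.
Period 3.
Births: 633 * 0.356 = 225
15–29: 460 * 0.965 = 444
30–44: 207 * 0.95 = 197
45–59: 633 * 0.949 = 601
60–74: 1226 * 0.943 = 1156
75–89: 537 * 0.921 = 495
90+: 382 * 0.961 + 1534 * 0.635 = 367 + 974 = 1341
Giving 225 / 444 / 197 / 601 / 1156 / 495 / 1341.
Total: 5590 → 4459; change = -1131; percentage change = -20.2%

-20.2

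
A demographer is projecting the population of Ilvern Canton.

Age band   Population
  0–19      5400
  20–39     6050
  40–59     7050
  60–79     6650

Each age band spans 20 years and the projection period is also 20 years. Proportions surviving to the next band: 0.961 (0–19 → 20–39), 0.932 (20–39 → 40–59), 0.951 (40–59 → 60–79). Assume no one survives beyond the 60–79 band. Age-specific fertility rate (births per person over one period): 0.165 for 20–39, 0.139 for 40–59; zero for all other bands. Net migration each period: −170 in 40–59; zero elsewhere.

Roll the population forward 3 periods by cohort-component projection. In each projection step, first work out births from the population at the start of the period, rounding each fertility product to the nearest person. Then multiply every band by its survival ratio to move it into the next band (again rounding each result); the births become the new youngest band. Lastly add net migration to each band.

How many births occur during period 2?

1616

Call the groups 1 to 4, youngest first.
[period 1]
Births: 6050 × 0.165 = 998  |  7050 × 0.139 = 980 — total 1978
Group 2: 5400 × 0.961 = 5189
Group 3: 6050 × 0.932 = 5639
Group 4: 7050 × 0.951 = 6705
Net migration: Group 3 − 170 → 5469
End of period: [1978, 5189, 5469, 6705]
[period 2]
Births: 5189 × 0.165 = 856  |  5469 × 0.139 = 760 — total 1616
Group 2: 1978 × 0.961 = 1901
Group 3: 5189 × 0.932 = 4836
Group 4: 5469 × 0.951 = 5201
Net migration: Group 3 − 170 → 4666
End of period: [1616, 1901, 4666, 5201]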